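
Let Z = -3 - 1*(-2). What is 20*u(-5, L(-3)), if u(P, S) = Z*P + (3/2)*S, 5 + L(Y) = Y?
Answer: -140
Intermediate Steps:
L(Y) = -5 + Y
Z = -1 (Z = -3 + 2 = -1)
u(P, S) = -P + 3*S/2 (u(P, S) = -P + (3/2)*S = -P + (3*(1/2))*S = -P + 3*S/2)
20*u(-5, L(-3)) = 20*(-1*(-5) + 3*(-5 - 3)/2) = 20*(5 + (3/2)*(-8)) = 20*(5 - 12) = 20*(-7) = -140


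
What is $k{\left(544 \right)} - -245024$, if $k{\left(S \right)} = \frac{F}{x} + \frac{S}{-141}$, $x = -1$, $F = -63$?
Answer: $\frac{34556723}{141} \approx 2.4508 \cdot 10^{5}$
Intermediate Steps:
$k{\left(S \right)} = 63 - \frac{S}{141}$ ($k{\left(S \right)} = - \frac{63}{-1} + \frac{S}{-141} = \left(-63\right) \left(-1\right) + S \left(- \frac{1}{141}\right) = 63 - \frac{S}{141}$)
$k{\left(544 \right)} - -245024 = \left(63 - \frac{544}{141}\right) - -245024 = \left(63 - \frac{544}{141}\right) + 245024 = \frac{8339}{141} + 245024 = \frac{34556723}{141}$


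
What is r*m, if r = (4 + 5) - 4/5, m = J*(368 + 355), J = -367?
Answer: -10878981/5 ≈ -2.1758e+6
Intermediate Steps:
m = -265341 (m = -367*(368 + 355) = -367*723 = -265341)
r = 41/5 (r = 9 - 4*1/5 = 9 - 4/5 = 41/5 ≈ 8.2000)
r*m = (41/5)*(-265341) = -10878981/5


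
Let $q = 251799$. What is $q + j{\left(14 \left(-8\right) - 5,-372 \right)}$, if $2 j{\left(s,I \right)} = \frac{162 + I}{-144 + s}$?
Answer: $\frac{21906548}{87} \approx 2.518 \cdot 10^{5}$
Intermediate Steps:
$j{\left(s,I \right)} = \frac{162 + I}{2 \left(-144 + s\right)}$ ($j{\left(s,I \right)} = \frac{\left(162 + I\right) \frac{1}{-144 + s}}{2} = \frac{\frac{1}{-144 + s} \left(162 + I\right)}{2} = \frac{162 + I}{2 \left(-144 + s\right)}$)
$q + j{\left(14 \left(-8\right) - 5,-372 \right)} = 251799 + \frac{162 - 372}{2 \left(-144 + \left(14 \left(-8\right) - 5\right)\right)} = 251799 + \frac{1}{2} \frac{1}{-144 - 117} \left(-210\right) = 251799 + \frac{1}{2} \frac{1}{-261} \left(-210\right) = 251799 + \frac{1}{2} \left(- \frac{1}{261}\right) \left(-210\right) = 251799 + \frac{35}{87} = \frac{21906548}{87}$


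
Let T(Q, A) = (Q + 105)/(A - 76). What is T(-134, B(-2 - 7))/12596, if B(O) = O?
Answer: 29/1070660 ≈ 2.7086e-5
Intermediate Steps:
T(Q, A) = (105 + Q)/(-76 + A)
T(-134, B(-2 - 7))/12596 = ((105 - 134)/(-76 + (-2 - 7)))/12596 = (-29/(-76 - 9))*(1/12596) = (-29/(-85))*(1/12596) = -1/85*(-29)*(1/12596) = (29/85)*(1/12596) = 29/1070660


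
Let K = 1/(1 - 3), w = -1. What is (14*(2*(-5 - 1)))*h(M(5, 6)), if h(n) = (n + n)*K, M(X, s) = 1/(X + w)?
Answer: 42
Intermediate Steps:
M(X, s) = 1/(-1 + X) (M(X, s) = 1/(X - 1) = 1/(-1 + X))
K = -½ (K = 1/(-2) = -½ ≈ -0.50000)
h(n) = -n (h(n) = (n + n)*(-½) = (2*n)*(-½) = -n)
(14*(2*(-5 - 1)))*h(M(5, 6)) = (14*(2*(-5 - 1)))*(-1/(-1 + 5)) = (14*(2*(-6)))*(-1/4) = (14*(-12))*(-1*¼) = -168*(-¼) = 42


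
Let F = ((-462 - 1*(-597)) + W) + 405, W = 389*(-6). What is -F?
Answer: 1794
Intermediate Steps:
W = -2334
F = -1794 (F = ((-462 - 1*(-597)) - 2334) + 405 = ((-462 + 597) - 2334) + 405 = (135 - 2334) + 405 = -2199 + 405 = -1794)
-F = -1*(-1794) = 1794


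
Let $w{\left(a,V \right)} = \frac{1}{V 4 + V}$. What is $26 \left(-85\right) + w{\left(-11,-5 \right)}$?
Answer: $- \frac{55251}{25} \approx -2210.0$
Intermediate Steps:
$w{\left(a,V \right)} = \frac{1}{5 V}$ ($w{\left(a,V \right)} = \frac{1}{4 V + V} = \frac{1}{5 V}$)
$26 \left(-85\right) + w{\left(-11,-5 \right)} = 26 \left(-85\right) + \frac{1}{5 \left(-5\right)} = -2210 + \frac{1}{5} \left(- \frac{1}{5}\right) = -2210 - \frac{1}{25} = - \frac{55251}{25}$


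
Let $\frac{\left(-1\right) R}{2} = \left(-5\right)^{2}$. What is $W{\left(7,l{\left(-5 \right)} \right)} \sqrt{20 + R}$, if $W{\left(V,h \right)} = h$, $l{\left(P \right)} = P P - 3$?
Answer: $22 i \sqrt{30} \approx 120.5 i$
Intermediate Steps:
$R = -50$ ($R = - 2 \left(-5\right)^{2} = \left(-2\right) 25 = -50$)
$l{\left(P \right)} = -3 + P^{2}$ ($l{\left(P \right)} = P^{2} - 3 = -3 + P^{2}$)
$W{\left(7,l{\left(-5 \right)} \right)} \sqrt{20 + R} = \left(-3 + \left(-5\right)^{2}\right) \sqrt{20 - 50} = \left(-3 + 25\right) \sqrt{-30} = 22 i \sqrt{30}$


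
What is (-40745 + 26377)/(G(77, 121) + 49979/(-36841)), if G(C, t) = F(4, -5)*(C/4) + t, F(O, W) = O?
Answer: -529331488/7244539 ≈ -73.066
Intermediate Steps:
G(C, t) = C + t (G(C, t) = 4*(C/4) + t = C + t)
(-40745 + 26377)/(G(77, 121) + 49979/(-36841)) = (-40745 + 26377)/((77 + 121) + 49979/(-36841)) = -14368/(198 + 49979*(-1/36841)) = -14368/(198 - 49979/36841) = -14368/7244539/36841 = -14368*36841/7244539 = -529331488/7244539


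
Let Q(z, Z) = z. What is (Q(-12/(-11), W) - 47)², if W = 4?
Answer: 255025/121 ≈ 2107.6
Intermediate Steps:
(Q(-12/(-11), W) - 47)² = (-12/(-11) - 47)² = (-12*(-1/11) - 47)² = (12/11 - 47)² = (-505/11)² = 255025/121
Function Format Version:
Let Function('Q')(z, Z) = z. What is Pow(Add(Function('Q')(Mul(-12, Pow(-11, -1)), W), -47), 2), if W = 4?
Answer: Rational(255025, 121) ≈ 2107.6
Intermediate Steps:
Pow(Add(Function('Q')(Mul(-12, Pow(-11, -1)), W), -47), 2) = Pow(Add(Mul(-12, Pow(-11, -1)), -47), 2) = Pow(Add(Mul(-12, Rational(-1, 11)), -47), 2) = Pow(Add(Rational(12, 11), -47), 2) = Pow(Rational(-505, 11), 2) = Rational(255025, 121)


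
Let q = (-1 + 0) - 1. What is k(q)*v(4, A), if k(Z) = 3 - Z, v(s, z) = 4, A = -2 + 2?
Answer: 20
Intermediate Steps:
A = 0
q = -2 (q = -1 - 1 = -2)
k(q)*v(4, A) = (3 - 1*(-2))*4 = (3 + 2)*4 = 5*4 = 20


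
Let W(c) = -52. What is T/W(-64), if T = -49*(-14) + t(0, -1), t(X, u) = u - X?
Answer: -685/52 ≈ -13.173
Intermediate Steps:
T = 685 (T = -49*(-14) + (-1 - 1*0) = 686 + (-1 + 0) = 686 - 1 = 685)
T/W(-64) = 685/(-52) = 685*(-1/52) = -685/52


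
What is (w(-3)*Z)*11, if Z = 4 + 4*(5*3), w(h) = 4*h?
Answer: -8448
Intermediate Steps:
Z = 64 (Z = 4 + 4*15 = 4 + 60 = 64)
(w(-3)*Z)*11 = ((4*(-3))*64)*11 = -12*64*11 = -768*11 = -8448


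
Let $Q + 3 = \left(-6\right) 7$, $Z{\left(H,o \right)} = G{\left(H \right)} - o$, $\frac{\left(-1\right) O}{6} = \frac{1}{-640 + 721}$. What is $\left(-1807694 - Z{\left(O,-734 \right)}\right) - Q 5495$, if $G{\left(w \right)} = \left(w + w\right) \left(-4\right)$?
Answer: $- \frac{42151147}{27} \approx -1.5612 \cdot 10^{6}$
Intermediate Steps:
$G{\left(w \right)} = - 8 w$ ($G{\left(w \right)} = 2 w \left(-4\right) = - 8 w$)
$O = - \frac{2}{27}$ ($O = - \frac{6}{-640 + 721} = - \frac{6}{81} = \left(-6\right) \frac{1}{81} = - \frac{2}{27} \approx -0.074074$)
$Z{\left(H,o \right)} = - o - 8 H$ ($Z{\left(H,o \right)} = - 8 H - o = - o - 8 H$)
$Q = -45$ ($Q = -3 - 42 = -45$)
$\left(-1807694 - Z{\left(O,-734 \right)}\right) - Q 5495 = \left(-1807694 - \left(\left(-1\right) \left(-734\right) - - \frac{16}{27}\right)\right) - \left(-45\right) 5495 = \left(-1807694 - \left(734 + \frac{16}{27}\right)\right) - -247275 = \left(-1807694 - \frac{19834}{27}\right) + 247275 = - \frac{48827572}{27} + 247275 = - \frac{42151147}{27}$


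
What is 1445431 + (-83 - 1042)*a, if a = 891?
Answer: 443056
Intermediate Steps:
1445431 + (-83 - 1042)*a = 1445431 + (-83 - 1042)*891 = 1445431 - 1125*891 = 1445431 - 1002375 = 443056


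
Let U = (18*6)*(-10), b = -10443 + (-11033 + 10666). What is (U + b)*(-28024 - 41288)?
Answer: 824119680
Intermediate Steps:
b = -10810 (b = -10443 - 367 = -10810)
U = -1080 (U = 108*(-10) = -1080)
(U + b)*(-28024 - 41288) = (-1080 - 10810)*(-28024 - 41288) = -11890*(-69312) = 824119680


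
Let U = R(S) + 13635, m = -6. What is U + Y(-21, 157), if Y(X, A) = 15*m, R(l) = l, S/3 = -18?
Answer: 13491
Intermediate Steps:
S = -54 (S = 3*(-18) = -54)
U = 13581 (U = -54 + 13635 = 13581)
Y(X, A) = -90 (Y(X, A) = 15*(-6) = -90)
U + Y(-21, 157) = 13581 - 90 = 13491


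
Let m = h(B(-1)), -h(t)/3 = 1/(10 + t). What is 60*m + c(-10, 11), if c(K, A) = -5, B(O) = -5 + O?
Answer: -50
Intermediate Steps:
h(t) = -3/(10 + t)
m = -3/4 (m = -3/(10 + (-5 - 1)) = -3/(10 - 6) = -3/4 ≈ -0.75000)
60*m + c(-10, 11) = 60*(-3/4) - 5 = -45 - 5 = -50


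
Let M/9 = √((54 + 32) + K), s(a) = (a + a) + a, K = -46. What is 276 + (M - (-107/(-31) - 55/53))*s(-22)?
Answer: 715224/1643 - 1188*√10 ≈ -3321.5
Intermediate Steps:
s(a) = 3*a (s(a) = 2*a + a = 3*a)
M = 18*√10 (M = 9*√((54 + 32) - 46) = 9*√(86 - 46) = 9*√40 = 9*(2*√10) = 18*√10 ≈ 56.921)
276 + (M - (-107/(-31) - 55/53))*s(-22) = 276 + (18*√10 - (-107/(-31) - 55/53))*(3*(-22)) = 276 + (18*√10 - (-107*(-1/31) - 55*1/53))*(-66) = 276 + (18*√10 - (107/31 - 55/53))*(-66) = 276 + (18*√10 - 1*3966/1643)*(-66) = 276 + (18*√10 - 3966/1643)*(-66) = 276 + (-3966/1643 + 18*√10)*(-66) = 276 + (261756/1643 - 1188*√10) = 715224/1643 - 1188*√10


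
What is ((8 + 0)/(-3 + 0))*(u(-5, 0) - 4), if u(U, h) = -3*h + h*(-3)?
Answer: 32/3 ≈ 10.667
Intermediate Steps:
u(U, h) = -6*h (u(U, h) = -3*h - 3*h = -6*h)
((8 + 0)/(-3 + 0))*(u(-5, 0) - 4) = ((8 + 0)/(-3 + 0))*(-6*0 - 4) = (8/(-3))*(0 - 4) = (8*(-⅓))*(-4) = -8/3*(-4) = 32/3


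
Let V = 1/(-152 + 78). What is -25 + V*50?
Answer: -950/37 ≈ -25.676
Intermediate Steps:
V = -1/74 (V = 1/(-74) = -1/74 ≈ -0.013514)
-25 + V*50 = -25 - 1/74*50 = -25 - 25/37 = -950/37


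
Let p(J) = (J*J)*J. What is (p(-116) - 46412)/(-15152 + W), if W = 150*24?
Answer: 401827/2888 ≈ 139.14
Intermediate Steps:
p(J) = J³ (p(J) = J²*J = J³)
W = 3600
(p(-116) - 46412)/(-15152 + W) = ((-116)³ - 46412)/(-15152 + 3600) = (-1560896 - 46412)/(-11552) = -1607308*(-1/11552) = 401827/2888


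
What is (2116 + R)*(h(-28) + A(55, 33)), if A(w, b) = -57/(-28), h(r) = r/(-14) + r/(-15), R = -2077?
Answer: 32227/140 ≈ 230.19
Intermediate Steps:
h(r) = -29*r/210 (h(r) = r*(-1/14) + r*(-1/15) = -r/14 - r/15 = -29*r/210)
A(w, b) = 57/28 (A(w, b) = -57*(-1/28) = 57/28)
(2116 + R)*(h(-28) + A(55, 33)) = (2116 - 2077)*(-29/210*(-28) + 57/28) = 39*(58/15 + 57/28) = 39*(2479/420) = 32227/140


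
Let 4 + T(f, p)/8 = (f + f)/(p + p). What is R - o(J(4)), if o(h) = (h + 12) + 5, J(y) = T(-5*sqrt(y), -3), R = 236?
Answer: 673/3 ≈ 224.33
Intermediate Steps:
T(f, p) = -32 + 8*f/p (T(f, p) = -32 + 8*((f + f)/(p + p)) = -32 + 8*((2*f)/((2*p))) = -32 + 8*((2*f)*(1/(2*p))) = -32 + 8*(f/p) = -32 + 8*f/p)
J(y) = -32 + 40*sqrt(y)/3 (J(y) = -32 + 8*(-5*sqrt(y))/(-3) = -32 + 8*(-5*sqrt(y))*(-1/3) = -32 + 40*sqrt(y)/3)
o(h) = 17 + h (o(h) = (12 + h) + 5 = 17 + h)
R - o(J(4)) = 236 - (17 + (-32 + 40*sqrt(4)/3)) = 236 - (17 + (-32 + (40/3)*2)) = 236 - (17 + (-32 + 80/3)) = 236 - (17 - 16/3) = 236 - 1*35/3 = 236 - 35/3 = 673/3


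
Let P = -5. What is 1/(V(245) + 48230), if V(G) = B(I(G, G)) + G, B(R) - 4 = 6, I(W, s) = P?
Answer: 1/48485 ≈ 2.0625e-5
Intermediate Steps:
I(W, s) = -5
B(R) = 10 (B(R) = 4 + 6 = 10)
V(G) = 10 + G
1/(V(245) + 48230) = 1/((10 + 245) + 48230) = 1/(255 + 48230) = 1/48485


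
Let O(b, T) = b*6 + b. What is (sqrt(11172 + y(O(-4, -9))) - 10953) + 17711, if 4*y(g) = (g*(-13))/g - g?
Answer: 6758 + 3*sqrt(4967)/2 ≈ 6863.7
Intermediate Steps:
O(b, T) = 7*b (O(b, T) = 6*b + b = 7*b)
y(g) = -13/4 - g/4 (y(g) = ((g*(-13))/g - g)/4 = ((-13*g)/g - g)/4 = (-13 - g)/4 = -13/4 - g/4)
(sqrt(11172 + y(O(-4, -9))) - 10953) + 17711 = (sqrt(11172 + (-13/4 - 7*(-4)/4)) - 10953) + 17711 = (sqrt(11172 + (-13/4 - 1/4*(-28))) - 10953) + 17711 = (sqrt(11172 + (-13/4 + 7)) - 10953) + 17711 = (sqrt(11172 + 15/4) - 10953) + 17711 = (sqrt(44703/4) - 10953) + 17711 = (3*sqrt(4967)/2 - 10953) + 17711 = (-10953 + 3*sqrt(4967)/2) + 17711 = 6758 + 3*sqrt(4967)/2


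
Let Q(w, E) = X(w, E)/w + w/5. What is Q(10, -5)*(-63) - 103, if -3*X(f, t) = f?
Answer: -208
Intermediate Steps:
X(f, t) = -f/3
Q(w, E) = -1/3 + w/5 (Q(w, E) = (-w/3)/w + w/5 = -1/3 + w*(1/5) = -1/3 + w/5)
Q(10, -5)*(-63) - 103 = (-1/3 + (1/5)*10)*(-63) - 103 = (-1/3 + 2)*(-63) - 103 = (5/3)*(-63) - 103 = -105 - 103 = -208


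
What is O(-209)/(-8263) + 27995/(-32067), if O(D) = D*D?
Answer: -3206368/520569 ≈ -6.1594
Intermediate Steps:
O(D) = D**2
O(-209)/(-8263) + 27995/(-32067) = (-209)**2/(-8263) + 27995/(-32067) = 43681*(-1/8263) + 27995*(-1/32067) = -43681/8263 - 55/63 = -3206368/520569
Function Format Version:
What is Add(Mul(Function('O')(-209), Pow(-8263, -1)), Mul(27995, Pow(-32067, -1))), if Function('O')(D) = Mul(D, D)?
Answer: Rational(-3206368, 520569) ≈ -6.1594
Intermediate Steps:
Function('O')(D) = Pow(D, 2)
Add(Mul(Function('O')(-209), Pow(-8263, -1)), Mul(27995, Pow(-32067, -1))) = Add(Mul(Pow(-209, 2), Pow(-8263, -1)), Mul(27995, Pow(-32067, -1))) = Add(Mul(43681, Rational(-1, 8263)), Mul(27995, Rational(-1, 32067))) = Add(Rational(-43681, 8263), Rational(-55, 63)) = Rational(-3206368, 520569)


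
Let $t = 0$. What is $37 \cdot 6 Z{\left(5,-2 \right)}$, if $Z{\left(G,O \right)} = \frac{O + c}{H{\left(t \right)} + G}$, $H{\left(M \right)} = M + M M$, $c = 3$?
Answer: $\frac{222}{5} \approx 44.4$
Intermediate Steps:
$H{\left(M \right)} = M + M^{2}$
$Z{\left(G,O \right)} = \frac{3 + O}{G}$ ($Z{\left(G,O \right)} = \frac{O + 3}{0 \left(1 + 0\right) + G} = \frac{3 + O}{0 \cdot 1 + G} = \frac{3 + O}{0 + G} = \frac{3 + O}{G}$)
$37 \cdot 6 Z{\left(5,-2 \right)} = 37 \cdot 6 \frac{3 - 2}{5} = 37 \cdot 6 \cdot \frac{1}{5} \cdot 1 = 37 \cdot 6 \cdot \frac{1}{5} = 37 \cdot \frac{6}{5} = \frac{222}{5}$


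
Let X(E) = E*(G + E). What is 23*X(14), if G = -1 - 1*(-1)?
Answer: 4508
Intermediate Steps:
G = 0 (G = -1 + 1 = 0)
X(E) = E² (X(E) = E*(0 + E) = E*E = E²)
23*X(14) = 23*14² = 23*196 = 4508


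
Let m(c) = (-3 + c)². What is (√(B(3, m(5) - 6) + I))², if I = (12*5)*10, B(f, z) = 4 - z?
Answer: 606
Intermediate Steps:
I = 600 (I = 60*10 = 600)
(√(B(3, m(5) - 6) + I))² = (√((4 - ((-3 + 5)² - 6)) + 600))² = (√((4 - (2² - 6)) + 600))² = (√((4 - (4 - 6)) + 600))² = (√((4 - 1*(-2)) + 600))² = (√((4 + 2) + 600))² = (√(6 + 600))² = (√606)² = 606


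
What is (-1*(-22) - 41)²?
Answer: 361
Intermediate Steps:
(-1*(-22) - 41)² = (22 - 41)² = (-19)² = 361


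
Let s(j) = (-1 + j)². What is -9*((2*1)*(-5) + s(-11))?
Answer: -1206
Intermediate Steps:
-9*((2*1)*(-5) + s(-11)) = -9*((2*1)*(-5) + (-1 - 11)²) = -9*(2*(-5) + (-12)²) = -9*(-10 + 144) = -9*134 = -1206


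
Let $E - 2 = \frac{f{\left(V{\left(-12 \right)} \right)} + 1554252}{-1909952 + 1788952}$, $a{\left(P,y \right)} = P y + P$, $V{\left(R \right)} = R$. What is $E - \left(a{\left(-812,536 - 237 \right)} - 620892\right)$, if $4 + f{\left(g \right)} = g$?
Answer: $\frac{26150554941}{30250} \approx 8.6448 \cdot 10^{5}$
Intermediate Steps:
$f{\left(g \right)} = -4 + g$
$a{\left(P,y \right)} = P + P y$
$E = - \frac{328059}{30250}$ ($E = 2 + \frac{\left(-4 - 12\right) + 1554252}{-1909952 + 1788952} = 2 + \frac{-16 + 1554252}{-121000} = 2 + 1554236 \left(- \frac{1}{121000}\right) = 2 - \frac{388559}{30250} = - \frac{328059}{30250} \approx -10.845$)
$E - \left(a{\left(-812,536 - 237 \right)} - 620892\right) = - \frac{328059}{30250} - \left(- 812 \left(1 + \left(536 - 237\right)\right) - 620892\right) = - \frac{328059}{30250} - \left(- 812 \left(1 + 299\right) - 620892\right) = - \frac{328059}{30250} - \left(\left(-812\right) 300 - 620892\right) = - \frac{328059}{30250} - \left(-243600 - 620892\right) = - \frac{328059}{30250} - -864492 = - \frac{328059}{30250} + 864492 = \frac{26150554941}{30250}$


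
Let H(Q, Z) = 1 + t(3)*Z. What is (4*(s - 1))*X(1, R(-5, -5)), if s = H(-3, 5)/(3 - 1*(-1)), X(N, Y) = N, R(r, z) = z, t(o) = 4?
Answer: 17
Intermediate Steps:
H(Q, Z) = 1 + 4*Z
s = 21/4 (s = (1 + 4*5)/(3 - 1*(-1)) = (1 + 20)/(3 + 1) = 21/4 ≈ 5.2500)
(4*(s - 1))*X(1, R(-5, -5)) = (4*(21/4 - 1))*1 = (4*(17/4))*1 = 17*1 = 17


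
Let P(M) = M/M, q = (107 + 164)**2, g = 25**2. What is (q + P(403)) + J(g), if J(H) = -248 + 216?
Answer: 73410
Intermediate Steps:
g = 625
q = 73441 (q = 271**2 = 73441)
P(M) = 1
J(H) = -32
(q + P(403)) + J(g) = (73441 + 1) - 32 = 73442 - 32 = 73410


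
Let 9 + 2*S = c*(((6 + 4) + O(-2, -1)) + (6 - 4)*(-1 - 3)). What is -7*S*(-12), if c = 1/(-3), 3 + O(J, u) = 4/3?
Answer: -1148/3 ≈ -382.67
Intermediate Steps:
O(J, u) = -5/3 (O(J, u) = -3 + 4/3 = -5/3)
c = -⅓ ≈ -0.33333
S = -41/9 (S = -9/2 + (-(((6 + 4) - 5/3) + (6 - 4)*(-1 - 3))/3)/2 = -9/2 + (-((10 - 5/3) + 2*(-4))/3)/2 = -9/2 + (-(25/3 - 8)/3)/2 = -9/2 + (-⅓*⅓)/2 = -9/2 + (½)*(-⅑) = -9/2 - 1/18 = -41/9 ≈ -4.5556)
-7*S*(-12) = -7*(-41/9)*(-12) = (287/9)*(-12) = -1148/3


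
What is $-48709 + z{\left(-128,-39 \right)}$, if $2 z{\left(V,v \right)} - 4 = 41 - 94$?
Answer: $- \frac{97467}{2} \approx -48734.0$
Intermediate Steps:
$z{\left(V,v \right)} = - \frac{49}{2}$ ($z{\left(V,v \right)} = 2 + \frac{41 - 94}{2} = 2 + \frac{1}{2} \left(-53\right) = 2 - \frac{53}{2} = - \frac{49}{2}$)
$-48709 + z{\left(-128,-39 \right)} = -48709 - \frac{49}{2} = - \frac{97467}{2}$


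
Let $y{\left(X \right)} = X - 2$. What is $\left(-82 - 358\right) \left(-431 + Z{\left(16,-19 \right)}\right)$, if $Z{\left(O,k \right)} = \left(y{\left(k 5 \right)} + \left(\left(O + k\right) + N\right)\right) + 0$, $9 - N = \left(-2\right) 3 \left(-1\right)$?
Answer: $232320$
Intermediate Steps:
$y{\left(X \right)} = -2 + X$ ($y{\left(X \right)} = X - 2 = -2 + X$)
$N = 3$ ($N = 9 - \left(-2\right) 3 \left(-1\right) = 9 - \left(-6\right) \left(-1\right) = 9 - 6 = 3$)
$Z{\left(O,k \right)} = 1 + O + 6 k$ ($Z{\left(O,k \right)} = \left(\left(-2 + k 5\right) + \left(\left(O + k\right) + 3\right)\right) + 0 = \left(\left(-2 + 5 k\right) + \left(3 + O + k\right)\right) + 0 = \left(1 + O + 6 k\right) + 0 = 1 + O + 6 k$)
$\left(-82 - 358\right) \left(-431 + Z{\left(16,-19 \right)}\right) = \left(-82 - 358\right) \left(-431 + \left(1 + 16 + 6 \left(-19\right)\right)\right) = - 440 \left(-431 + \left(1 + 16 - 114\right)\right) = - 440 \left(-431 - 97\right) = \left(-440\right) \left(-528\right) = 232320$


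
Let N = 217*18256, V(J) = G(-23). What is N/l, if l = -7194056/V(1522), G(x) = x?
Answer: 11389462/899257 ≈ 12.665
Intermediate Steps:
V(J) = -23
l = 7194056/23 (l = -7194056/(-23) = -7194056*(-1/23) = 7194056/23 ≈ 3.1279e+5)
N = 3961552
N/l = 3961552/(7194056/23) = 3961552*(23/7194056) = 11389462/899257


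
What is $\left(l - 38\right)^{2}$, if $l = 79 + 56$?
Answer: $9409$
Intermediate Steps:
$l = 135$
$\left(l - 38\right)^{2} = \left(135 - 38\right)^{2} = 97^{2} = 9409$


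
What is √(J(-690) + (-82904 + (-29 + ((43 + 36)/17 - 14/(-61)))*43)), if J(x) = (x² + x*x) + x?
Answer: √932956477158/1037 ≈ 931.43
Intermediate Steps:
J(x) = x + 2*x² (J(x) = (x² + x²) + x = 2*x² + x = x + 2*x²)
√(J(-690) + (-82904 + (-29 + ((43 + 36)/17 - 14/(-61)))*43)) = √(-690*(1 + 2*(-690)) + (-82904 + (-29 + ((43 + 36)/17 - 14/(-61)))*43)) = √(-690*(1 - 1380) + (-82904 + (-29 + (79*(1/17) - 14*(-1/61)))*43)) = √(-690*(-1379) + (-82904 + (-29 + (79/17 + 14/61))*43)) = √(951510 + (-82904 + (-29 + 5057/1037)*43)) = √(951510 + (-82904 - 25016/1037*43)) = √(951510 + (-82904 - 1075688/1037)) = √(951510 - 87047136/1037) = √(899668734/1037) = √932956477158/1037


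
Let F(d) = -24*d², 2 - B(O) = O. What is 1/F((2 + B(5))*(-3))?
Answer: -1/216 ≈ -0.0046296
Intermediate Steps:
B(O) = 2 - O
1/F((2 + B(5))*(-3)) = 1/(-24*9*(2 + (2 - 1*5))²) = 1/(-24*9*(2 + (2 - 5))²) = 1/(-24*9*(2 - 3)²) = 1/(-24*(-1*(-3))²) = 1/(-24*3²) = 1/(-24*9) = 1/(-216) = -1/216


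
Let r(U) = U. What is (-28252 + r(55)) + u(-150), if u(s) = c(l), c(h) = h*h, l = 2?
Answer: -28193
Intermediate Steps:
c(h) = h²
u(s) = 4 (u(s) = 2² = 4)
(-28252 + r(55)) + u(-150) = (-28252 + 55) + 4 = -28197 + 4 = -28193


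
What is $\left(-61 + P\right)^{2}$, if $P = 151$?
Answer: $8100$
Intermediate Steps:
$\left(-61 + P\right)^{2} = \left(-61 + 151\right)^{2} = 90^{2} = 8100$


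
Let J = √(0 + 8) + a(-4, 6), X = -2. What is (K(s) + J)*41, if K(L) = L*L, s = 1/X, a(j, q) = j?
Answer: -615/4 + 82*√2 ≈ -37.784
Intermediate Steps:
J = -4 + 2*√2 (J = √(0 + 8) - 4 = √8 - 4 = 2*√2 - 4 = -4 + 2*√2 ≈ -1.1716)
s = -½ (s = 1/(-2) = -½ ≈ -0.50000)
K(L) = L²
(K(s) + J)*41 = ((-½)² + (-4 + 2*√2))*41 = (¼ + (-4 + 2*√2))*41 = (-15/4 + 2*√2)*41 = -615/4 + 82*√2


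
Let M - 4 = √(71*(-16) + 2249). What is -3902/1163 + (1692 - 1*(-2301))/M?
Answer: -22855930/1275811 + 3993*√1113/1097 ≈ 103.52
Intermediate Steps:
M = 4 + √1113 (M = 4 + √(71*(-16) + 2249) = 4 + √(-1136 + 2249) = 4 + √1113 ≈ 37.362)
-3902/1163 + (1692 - 1*(-2301))/M = -3902/1163 + (1692 - 1*(-2301))/(4 + √1113) = -3902*1/1163 + (1692 + 2301)/(4 + √1113) = -3902/1163 + 3993/(4 + √1113)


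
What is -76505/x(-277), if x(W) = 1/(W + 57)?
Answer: 16831100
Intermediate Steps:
x(W) = 1/(57 + W)
-76505/x(-277) = -76505/(1/(57 - 277)) = -76505/(1/(-220)) = -76505/(-1/220) = -76505*(-220) = 16831100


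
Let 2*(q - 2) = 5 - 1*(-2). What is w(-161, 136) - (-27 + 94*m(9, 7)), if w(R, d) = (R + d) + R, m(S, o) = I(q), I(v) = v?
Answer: -676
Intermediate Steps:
q = 11/2 (q = 2 + (5 - 1*(-2))/2 = 2 + (5 + 2)/2 = 2 + (1/2)*7 = 2 + 7/2 = 11/2 ≈ 5.5000)
m(S, o) = 11/2
w(R, d) = d + 2*R
w(-161, 136) - (-27 + 94*m(9, 7)) = (136 + 2*(-161)) - (-27 + 94*(11/2)) = (136 - 322) - (-27 + 517) = -186 - 1*490 = -186 - 490 = -676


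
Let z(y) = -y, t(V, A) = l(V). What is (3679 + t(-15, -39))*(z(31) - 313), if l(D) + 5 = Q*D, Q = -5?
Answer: -1289656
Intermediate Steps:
l(D) = -5 - 5*D
t(V, A) = -5 - 5*V
(3679 + t(-15, -39))*(z(31) - 313) = (3679 + (-5 - 5*(-15)))*(-1*31 - 313) = (3679 + (-5 + 75))*(-31 - 313) = (3679 + 70)*(-344) = 3749*(-344) = -1289656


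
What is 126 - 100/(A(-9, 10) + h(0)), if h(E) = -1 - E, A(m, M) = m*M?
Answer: 11566/91 ≈ 127.10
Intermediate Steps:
A(m, M) = M*m
126 - 100/(A(-9, 10) + h(0)) = 126 - 100/(10*(-9) + (-1 - 1*0)) = 126 - 100/(-90 + (-1 + 0)) = 126 - 100/(-90 - 1) = 126 - 100/(-91) = 126 - 100*(-1/91) = 126 + 100/91 = 11566/91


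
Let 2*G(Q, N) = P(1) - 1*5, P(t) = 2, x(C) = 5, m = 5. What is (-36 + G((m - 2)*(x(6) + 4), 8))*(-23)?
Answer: 1725/2 ≈ 862.50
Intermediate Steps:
G(Q, N) = -3/2 (G(Q, N) = (2 - 1*5)/2 = (2 - 5)/2 = (1/2)*(-3) = -3/2)
(-36 + G((m - 2)*(x(6) + 4), 8))*(-23) = (-36 - 3/2)*(-23) = -75/2*(-23) = 1725/2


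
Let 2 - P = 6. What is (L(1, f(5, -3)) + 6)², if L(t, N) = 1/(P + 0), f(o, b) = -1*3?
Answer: 529/16 ≈ 33.063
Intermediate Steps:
P = -4 (P = 2 - 1*6 = 2 - 6 = -4)
f(o, b) = -3
L(t, N) = -¼ (L(t, N) = 1/(-4 + 0) = 1/(-4) = -¼)
(L(1, f(5, -3)) + 6)² = (-¼ + 6)² = (23/4)² = 529/16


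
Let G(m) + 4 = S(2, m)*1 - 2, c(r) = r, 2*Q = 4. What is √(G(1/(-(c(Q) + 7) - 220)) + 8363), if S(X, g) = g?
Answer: 2*√109562302/229 ≈ 91.417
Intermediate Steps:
Q = 2 (Q = (½)*4 = 2)
G(m) = -6 + m (G(m) = -4 + (m*1 - 2) = -4 + (m - 2) = -4 + (-2 + m) = -6 + m)
√(G(1/(-(c(Q) + 7) - 220)) + 8363) = √((-6 + 1/(-(2 + 7) - 220)) + 8363) = √((-6 + 1/(-1*9 - 220)) + 8363) = √((-6 + 1/(-9 - 220)) + 8363) = √((-6 + 1/(-229)) + 8363) = √((-6 - 1/229) + 8363) = √(-1375/229 + 8363) = √(1913752/229) = 2*√109562302/229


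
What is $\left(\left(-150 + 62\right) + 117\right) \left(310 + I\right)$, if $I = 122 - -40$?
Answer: $13688$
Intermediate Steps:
$I = 162$ ($I = 122 + 40 = 162$)
$\left(\left(-150 + 62\right) + 117\right) \left(310 + I\right) = \left(\left(-150 + 62\right) + 117\right) \left(310 + 162\right) = \left(-88 + 117\right) 472 = 29 \cdot 472 = 13688$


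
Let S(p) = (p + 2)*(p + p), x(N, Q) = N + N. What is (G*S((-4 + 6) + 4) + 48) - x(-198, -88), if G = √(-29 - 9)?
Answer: 444 + 96*I*√38 ≈ 444.0 + 591.78*I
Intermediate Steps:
G = I*√38 (G = √(-38) = I*√38 ≈ 6.1644*I)
x(N, Q) = 2*N
S(p) = 2*p*(2 + p) (S(p) = (2 + p)*(2*p) = 2*p*(2 + p))
(G*S((-4 + 6) + 4) + 48) - x(-198, -88) = ((I*√38)*(2*((-4 + 6) + 4)*(2 + ((-4 + 6) + 4))) + 48) - 2*(-198) = ((I*√38)*(2*(2 + 4)*(2 + (2 + 4))) + 48) - 1*(-396) = ((I*√38)*(2*6*(2 + 6)) + 48) + 396 = ((I*√38)*(2*6*8) + 48) + 396 = ((I*√38)*96 + 48) + 396 = (96*I*√38 + 48) + 396 = (48 + 96*I*√38) + 396 = 444 + 96*I*√38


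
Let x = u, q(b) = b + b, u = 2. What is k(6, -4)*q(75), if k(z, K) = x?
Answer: 300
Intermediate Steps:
q(b) = 2*b
x = 2
k(z, K) = 2
k(6, -4)*q(75) = 2*(2*75) = 2*150 = 300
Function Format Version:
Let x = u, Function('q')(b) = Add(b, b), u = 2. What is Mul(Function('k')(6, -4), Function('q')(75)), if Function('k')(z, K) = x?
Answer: 300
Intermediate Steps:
Function('q')(b) = Mul(2, b)
x = 2
Function('k')(z, K) = 2
Mul(Function('k')(6, -4), Function('q')(75)) = Mul(2, Mul(2, 75)) = Mul(2, 150) = 300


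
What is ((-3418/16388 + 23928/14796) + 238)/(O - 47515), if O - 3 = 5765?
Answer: -2418793715/421778373894 ≈ -0.0057347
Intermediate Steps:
O = 5768 (O = 3 + 5765 = 5768)
((-3418/16388 + 23928/14796) + 238)/(O - 47515) = ((-3418/16388 + 23928/14796) + 238)/(5768 - 47515) = ((-3418*1/16388 + 23928*(1/14796)) + 238)/(-41747) = ((-1709/8194 + 1994/1233) + 238)*(-1/41747) = (14231639/10103202 + 238)*(-1/41747) = (2418793715/10103202)*(-1/41747) = -2418793715/421778373894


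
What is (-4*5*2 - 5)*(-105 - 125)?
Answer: 10350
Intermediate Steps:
(-4*5*2 - 5)*(-105 - 125) = (-20*2 - 5)*(-230) = (-40 - 5)*(-230) = -45*(-230) = 10350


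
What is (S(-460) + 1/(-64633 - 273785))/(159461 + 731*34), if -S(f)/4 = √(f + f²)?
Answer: -1/62375513670 - 24*√5865/184315 ≈ -0.0099721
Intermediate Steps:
S(f) = -4*√(f + f²)
(S(-460) + 1/(-64633 - 273785))/(159461 + 731*34) = (-4*6*√5865 + 1/(-64633 - 273785))/(159461 + 731*34) = (-4*6*√5865 + 1/(-338418))/(159461 + 24854) = (-24*√5865 - 1/338418)/184315 = (-24*√5865 - 1/338418)*(1/184315) = (-1/338418 - 24*√5865)*(1/184315) = -1/62375513670 - 24*√5865/184315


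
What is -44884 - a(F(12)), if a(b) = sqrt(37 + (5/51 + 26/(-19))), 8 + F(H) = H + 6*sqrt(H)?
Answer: -44884 - sqrt(33548718)/969 ≈ -44890.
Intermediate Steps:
F(H) = -8 + H + 6*sqrt(H) (F(H) = -8 + (H + 6*sqrt(H)) = -8 + H + 6*sqrt(H))
a(b) = sqrt(33548718)/969 (a(b) = sqrt(37 + (5*(1/51) + 26*(-1/19))) = sqrt(37 + (5/51 - 26/19)) = sqrt(37 - 1231/969) = sqrt(34622/969) = sqrt(33548718)/969)
-44884 - a(F(12)) = -44884 - sqrt(33548718)/969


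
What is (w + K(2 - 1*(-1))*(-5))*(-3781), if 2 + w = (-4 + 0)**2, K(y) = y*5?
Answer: 230641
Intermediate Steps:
K(y) = 5*y
w = 14 (w = -2 + (-4 + 0)**2 = -2 + (-4)**2 = -2 + 16 = 14)
(w + K(2 - 1*(-1))*(-5))*(-3781) = (14 + (5*(2 - 1*(-1)))*(-5))*(-3781) = (14 + (5*(2 + 1))*(-5))*(-3781) = (14 + (5*3)*(-5))*(-3781) = (14 + 15*(-5))*(-3781) = (14 - 75)*(-3781) = -61*(-3781) = 230641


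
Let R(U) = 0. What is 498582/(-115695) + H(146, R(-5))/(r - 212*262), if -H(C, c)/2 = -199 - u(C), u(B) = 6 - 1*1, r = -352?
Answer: -2534127/587045 ≈ -4.3167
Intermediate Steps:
u(B) = 5 (u(B) = 6 - 1 = 5)
H(C, c) = 408 (H(C, c) = -2*(-199 - 1*5) = -2*(-199 - 5) = -2*(-204) = 408)
498582/(-115695) + H(146, R(-5))/(r - 212*262) = 498582/(-115695) + 408/(-352 - 212*262) = 498582*(-1/115695) + 408/(-352 - 55544) = -18466/4285 + 408/(-55896) = -18466/4285 + 408*(-1/55896) = -18466/4285 - 1/137 = -2534127/587045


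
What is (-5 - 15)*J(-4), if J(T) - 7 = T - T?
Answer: -140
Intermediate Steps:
J(T) = 7 (J(T) = 7 + (T - T) = 7 + 0 = 7)
(-5 - 15)*J(-4) = (-5 - 15)*7 = -20*7 = -140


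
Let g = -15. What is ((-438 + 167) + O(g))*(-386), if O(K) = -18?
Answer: 111554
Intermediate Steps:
((-438 + 167) + O(g))*(-386) = ((-438 + 167) - 18)*(-386) = (-271 - 18)*(-386) = -289*(-386) = 111554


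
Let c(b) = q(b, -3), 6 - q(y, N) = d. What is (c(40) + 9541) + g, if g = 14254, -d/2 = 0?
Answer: 23801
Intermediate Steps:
d = 0 (d = -2*0 = 0)
q(y, N) = 6 (q(y, N) = 6 - 1*0 = 6 + 0 = 6)
c(b) = 6
(c(40) + 9541) + g = (6 + 9541) + 14254 = 9547 + 14254 = 23801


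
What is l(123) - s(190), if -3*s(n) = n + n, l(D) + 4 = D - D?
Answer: 368/3 ≈ 122.67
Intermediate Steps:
l(D) = -4 (l(D) = -4 + (D - D) = -4 + 0 = -4)
s(n) = -2*n/3 (s(n) = -(n + n)/3 = -2*n/3)
l(123) - s(190) = -4 - (-2)*190/3 = -4 - 1*(-380/3) = -4 + 380/3 = 368/3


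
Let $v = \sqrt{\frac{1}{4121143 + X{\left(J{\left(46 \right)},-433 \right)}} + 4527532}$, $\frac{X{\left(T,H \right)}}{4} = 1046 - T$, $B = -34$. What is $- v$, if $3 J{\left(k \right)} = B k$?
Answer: $- \frac{\sqrt{694160269603092267619}}{12382237} \approx -2127.8$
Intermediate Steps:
$J{\left(k \right)} = - \frac{34 k}{3}$ ($J{\left(k \right)} = \frac{\left(-34\right) k}{3} = - \frac{34 k}{3}$)
$X{\left(T,H \right)} = 4184 - 4 T$ ($X{\left(T,H \right)} = 4 \left(1046 - T\right) = 4184 - 4 T$)
$v = \frac{\sqrt{694160269603092267619}}{12382237}$ ($v = \sqrt{\frac{1}{4121143 + \left(4184 - 4 \left(\left(- \frac{34}{3}\right) 46\right)\right)} + 4527532} = \sqrt{\frac{1}{4121143 + \left(4184 - - \frac{6256}{3}\right)} + 4527532} = \sqrt{\frac{1}{4121143 + \left(4184 + \frac{6256}{3}\right)} + 4527532} = \sqrt{\frac{1}{4121143 + \frac{18808}{3}} + 4527532} = \sqrt{\frac{1}{\frac{12382237}{3}} + 4527532} = \sqrt{\frac{3}{12382237} + 4527532} = \sqrt{\frac{56060974249087}{12382237}} = \frac{\sqrt{694160269603092267619}}{12382237} \approx 2127.8$)
$- v = - \frac{\sqrt{694160269603092267619}}{12382237}$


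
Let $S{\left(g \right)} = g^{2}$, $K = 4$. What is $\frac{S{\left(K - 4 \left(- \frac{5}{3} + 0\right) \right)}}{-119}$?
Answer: $- \frac{1024}{1071} \approx -0.95612$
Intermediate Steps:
$\frac{S{\left(K - 4 \left(- \frac{5}{3} + 0\right) \right)}}{-119} = \frac{\left(4 - 4 \left(- \frac{5}{3} + 0\right)\right)^{2}}{-119} = \left(4 - 4 \left(\left(-5\right) \frac{1}{3} + 0\right)\right)^{2} \left(- \frac{1}{119}\right) = \left(4 - 4 \left(- \frac{5}{3} + 0\right)\right)^{2} \left(- \frac{1}{119}\right) = \left(4 - - \frac{20}{3}\right)^{2} \left(- \frac{1}{119}\right) = \left(4 + \frac{20}{3}\right)^{2} \left(- \frac{1}{119}\right) = \left(\frac{32}{3}\right)^{2} \left(- \frac{1}{119}\right) = \frac{1024}{9} \left(- \frac{1}{119}\right) = - \frac{1024}{1071}$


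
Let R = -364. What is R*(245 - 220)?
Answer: -9100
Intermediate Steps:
R*(245 - 220) = -364*(245 - 220) = -364*25 = -9100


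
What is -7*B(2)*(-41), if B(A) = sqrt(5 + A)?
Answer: 287*sqrt(7) ≈ 759.33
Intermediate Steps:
-7*B(2)*(-41) = -7*sqrt(5 + 2)*(-41) = -7*sqrt(7)*(-41) = 287*sqrt(7)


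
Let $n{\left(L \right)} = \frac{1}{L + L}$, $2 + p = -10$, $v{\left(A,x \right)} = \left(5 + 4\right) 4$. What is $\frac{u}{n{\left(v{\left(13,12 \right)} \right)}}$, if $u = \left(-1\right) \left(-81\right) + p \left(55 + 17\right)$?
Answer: $-56376$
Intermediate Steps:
$v{\left(A,x \right)} = 36$ ($v{\left(A,x \right)} = 9 \cdot 4 = 36$)
$p = -12$ ($p = -2 - 10 = -12$)
$n{\left(L \right)} = \frac{1}{2 L}$
$u = -783$ ($u = \left(-1\right) \left(-81\right) - 12 \left(55 + 17\right) = 81 - 864 = -783$)
$\frac{u}{n{\left(v{\left(13,12 \right)} \right)}} = - \frac{783}{\frac{1}{2} \cdot \frac{1}{36}} = - 783 \frac{1}{\frac{1}{72}} = \left(-783\right) 72 = -56376$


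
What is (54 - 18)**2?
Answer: 1296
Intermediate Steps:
(54 - 18)**2 = 36**2 = 1296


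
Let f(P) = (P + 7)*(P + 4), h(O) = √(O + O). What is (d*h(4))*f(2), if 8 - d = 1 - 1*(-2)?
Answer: 540*√2 ≈ 763.68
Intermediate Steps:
h(O) = √2*√O (h(O) = √(2*O) = √2*√O)
d = 5 (d = 8 - (1 - 1*(-2)) = 8 - (1 + 2) = 8 - 1*3 = 8 - 3 = 5)
f(P) = (4 + P)*(7 + P) (f(P) = (7 + P)*(4 + P) = (4 + P)*(7 + P))
(d*h(4))*f(2) = (5*(√2*√4))*(28 + 2² + 11*2) = (5*(√2*2))*(28 + 4 + 22) = (5*(2*√2))*54 = (10*√2)*54 = 540*√2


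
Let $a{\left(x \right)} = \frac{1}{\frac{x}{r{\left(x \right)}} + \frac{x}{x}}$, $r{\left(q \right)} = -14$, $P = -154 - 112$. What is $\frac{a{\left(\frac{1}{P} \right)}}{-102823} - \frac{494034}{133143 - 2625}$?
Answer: $- \frac{4505315524571}{1190248568325} \approx -3.7852$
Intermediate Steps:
$P = -266$
$a{\left(x \right)} = \frac{1}{1 - \frac{x}{14}}$ ($a{\left(x \right)} = \frac{1}{\frac{x}{-14} + \frac{x}{x}} = \frac{1}{x \left(- \frac{1}{14}\right) + 1} = \frac{1}{- \frac{x}{14} + 1} = \frac{1}{1 - \frac{x}{14}}$)
$\frac{a{\left(\frac{1}{P} \right)}}{-102823} - \frac{494034}{133143 - 2625} = \frac{\left(-14\right) \frac{1}{-14 + \frac{1}{-266}}}{-102823} - \frac{494034}{133143 - 2625} = - \frac{14}{-14 - \frac{1}{266}} \left(- \frac{1}{102823}\right) - \frac{494034}{133143 - 2625} = - \frac{14}{- \frac{3725}{266}} \left(- \frac{1}{102823}\right) - \frac{494034}{130518} = \left(-14\right) \left(- \frac{266}{3725}\right) \left(- \frac{1}{102823}\right) - \frac{82339}{21753} = \frac{3724}{3725} \left(- \frac{1}{102823}\right) - \frac{82339}{21753} = - \frac{532}{54716525} - \frac{82339}{21753} = - \frac{4505315524571}{1190248568325}$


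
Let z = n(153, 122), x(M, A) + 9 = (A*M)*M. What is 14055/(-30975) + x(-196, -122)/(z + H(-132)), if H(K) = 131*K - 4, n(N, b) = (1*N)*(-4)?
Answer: 9661381669/36980020 ≈ 261.26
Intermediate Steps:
x(M, A) = -9 + A*M**2 (x(M, A) = -9 + (A*M)*M = -9 + A*M**2)
n(N, b) = -4*N (n(N, b) = N*(-4) = -4*N)
z = -612 (z = -4*153 = -612)
H(K) = -4 + 131*K
14055/(-30975) + x(-196, -122)/(z + H(-132)) = 14055/(-30975) + (-9 - 122*(-196)**2)/(-612 + (-4 + 131*(-132))) = 14055*(-1/30975) + (-9 - 122*38416)/(-612 + (-4 - 17292)) = -937/2065 + (-9 - 4686752)/(-612 - 17296) = -937/2065 - 4686761/(-17908) = -937/2065 - 4686761*(-1/17908) = -937/2065 + 4686761/17908 = 9661381669/36980020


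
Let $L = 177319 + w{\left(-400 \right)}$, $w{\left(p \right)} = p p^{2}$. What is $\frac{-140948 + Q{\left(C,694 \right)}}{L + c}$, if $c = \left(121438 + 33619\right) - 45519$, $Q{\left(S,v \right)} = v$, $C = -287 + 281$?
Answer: $\frac{140254}{63713143} \approx 0.0022013$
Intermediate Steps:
$C = -6$
$w{\left(p \right)} = p^{3}$
$c = 109538$ ($c = 155057 - 45519 = 109538$)
$L = -63822681$ ($L = 177319 + \left(-400\right)^{3} = 177319 - 64000000 = -63822681$)
$\frac{-140948 + Q{\left(C,694 \right)}}{L + c} = \frac{-140948 + 694}{-63822681 + 109538} = - \frac{140254}{-63713143} = \left(-140254\right) \left(- \frac{1}{63713143}\right) = \frac{140254}{63713143}$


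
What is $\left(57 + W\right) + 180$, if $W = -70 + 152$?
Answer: $319$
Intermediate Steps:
$W = 82$
$\left(57 + W\right) + 180 = \left(57 + 82\right) + 180 = 139 + 180 = 319$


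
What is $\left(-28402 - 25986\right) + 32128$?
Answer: $-22260$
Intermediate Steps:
$\left(-28402 - 25986\right) + 32128 = -54388 + 32128 = -22260$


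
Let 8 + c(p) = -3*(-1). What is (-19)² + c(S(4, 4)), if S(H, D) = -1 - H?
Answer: 356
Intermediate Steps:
c(p) = -5 (c(p) = -8 - 3*(-1) = -8 + 3 = -5)
(-19)² + c(S(4, 4)) = (-19)² - 5 = 361 - 5 = 356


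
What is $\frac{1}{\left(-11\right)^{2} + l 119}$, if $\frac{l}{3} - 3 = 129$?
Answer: $\frac{1}{47245} \approx 2.1166 \cdot 10^{-5}$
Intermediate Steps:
$l = 396$ ($l = 9 + 3 \cdot 129 = 9 + 387 = 396$)
$\frac{1}{\left(-11\right)^{2} + l 119} = \frac{1}{\left(-11\right)^{2} + 396 \cdot 119} = \frac{1}{121 + 47124} = \frac{1}{47245}$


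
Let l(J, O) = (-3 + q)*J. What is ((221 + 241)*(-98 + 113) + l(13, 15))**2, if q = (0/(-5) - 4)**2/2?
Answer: 48930025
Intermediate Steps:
q = 8 (q = (0*(-1/5) - 4)**2*(1/2) = (0 - 4)**2*(1/2) = (-4)**2*(1/2) = 16*(1/2) = 8)
l(J, O) = 5*J (l(J, O) = (-3 + 8)*J = 5*J)
((221 + 241)*(-98 + 113) + l(13, 15))**2 = ((221 + 241)*(-98 + 113) + 5*13)**2 = (462*15 + 65)**2 = (6930 + 65)**2 = 6995**2 = 48930025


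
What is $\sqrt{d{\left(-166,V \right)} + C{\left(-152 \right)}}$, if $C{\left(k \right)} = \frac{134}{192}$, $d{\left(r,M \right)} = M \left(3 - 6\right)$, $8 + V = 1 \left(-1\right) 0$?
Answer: $\frac{\sqrt{14226}}{24} \approx 4.9697$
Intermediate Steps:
$V = -8$ ($V = -8 + 1 \left(-1\right) 0 = -8 - 0 = -8 + 0 = -8$)
$d{\left(r,M \right)} = - 3 M$ ($d{\left(r,M \right)} = M \left(-3\right) = - 3 M$)
$C{\left(k \right)} = \frac{67}{96}$ ($C{\left(k \right)} = 134 \cdot \frac{1}{192} = \frac{67}{96}$)
$\sqrt{d{\left(-166,V \right)} + C{\left(-152 \right)}} = \sqrt{\left(-3\right) \left(-8\right) + \frac{67}{96}} = \sqrt{24 + \frac{67}{96}} = \sqrt{\frac{2371}{96}} = \frac{\sqrt{14226}}{24}$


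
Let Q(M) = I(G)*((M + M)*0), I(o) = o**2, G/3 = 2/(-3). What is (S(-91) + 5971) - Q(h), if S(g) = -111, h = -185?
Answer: 5860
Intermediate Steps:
G = -2 (G = 3*(2/(-3)) = 3*(2*(-1/3)) = 3*(-2/3) = -2)
Q(M) = 0 (Q(M) = (-2)**2*((M + M)*0) = 4*((2*M)*0) = 4*0 = 0)
(S(-91) + 5971) - Q(h) = (-111 + 5971) - 1*0 = 5860 + 0 = 5860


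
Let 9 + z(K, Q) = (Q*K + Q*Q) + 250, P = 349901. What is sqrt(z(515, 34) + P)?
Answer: 22*sqrt(762) ≈ 607.30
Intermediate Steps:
z(K, Q) = 241 + Q**2 + K*Q (z(K, Q) = -9 + ((Q*K + Q*Q) + 250) = -9 + ((K*Q + Q**2) + 250) = -9 + ((Q**2 + K*Q) + 250) = -9 + (250 + Q**2 + K*Q) = 241 + Q**2 + K*Q)
sqrt(z(515, 34) + P) = sqrt((241 + 34**2 + 515*34) + 349901) = sqrt((241 + 1156 + 17510) + 349901) = sqrt(18907 + 349901) = sqrt(368808) = 22*sqrt(762)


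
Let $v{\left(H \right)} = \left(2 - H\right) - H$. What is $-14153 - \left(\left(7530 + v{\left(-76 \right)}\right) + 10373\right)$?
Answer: $-32210$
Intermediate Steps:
$v{\left(H \right)} = 2 - 2 H$
$-14153 - \left(\left(7530 + v{\left(-76 \right)}\right) + 10373\right) = -14153 - \left(\left(7530 + \left(2 - -152\right)\right) + 10373\right) = -14153 - \left(\left(7530 + \left(2 + 152\right)\right) + 10373\right) = -14153 - \left(\left(7530 + 154\right) + 10373\right) = -14153 - \left(7684 + 10373\right) = -14153 - 18057 = -32210$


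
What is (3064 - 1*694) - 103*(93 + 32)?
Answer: -10505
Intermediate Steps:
(3064 - 1*694) - 103*(93 + 32) = (3064 - 694) - 103*125 = 2370 - 1*12875 = 2370 - 12875 = -10505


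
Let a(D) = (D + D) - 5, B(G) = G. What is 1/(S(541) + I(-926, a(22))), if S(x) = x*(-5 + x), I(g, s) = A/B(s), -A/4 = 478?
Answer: 39/11307152 ≈ 3.4491e-6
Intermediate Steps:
a(D) = -5 + 2*D (a(D) = 2*D - 5 = -5 + 2*D)
A = -1912 (A = -4*478 = -1912)
I(g, s) = -1912/s
1/(S(541) + I(-926, a(22))) = 1/(541*(-5 + 541) - 1912/(-5 + 2*22)) = 1/(541*536 - 1912/(-5 + 44)) = 1/(289976 - 1912/39) = 1/(11307152/39) = 39/11307152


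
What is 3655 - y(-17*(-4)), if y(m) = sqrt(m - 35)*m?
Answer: 3655 - 68*sqrt(33) ≈ 3264.4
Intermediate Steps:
y(m) = m*sqrt(-35 + m) (y(m) = sqrt(-35 + m)*m = m*sqrt(-35 + m))
3655 - y(-17*(-4)) = 3655 - (-17*(-4))*sqrt(-35 - 17*(-4)) = 3655 - 68*sqrt(-35 + 68) = 3655 - 68*sqrt(33)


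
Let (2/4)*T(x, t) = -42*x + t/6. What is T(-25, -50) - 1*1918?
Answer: 496/3 ≈ 165.33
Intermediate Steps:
T(x, t) = -84*x + t/3 (T(x, t) = 2*(-42*x + t/6) = -84*x + t/3)
T(-25, -50) - 1*1918 = (-84*(-25) + (⅓)*(-50)) - 1*1918 = (2100 - 50/3) - 1918 = 6250/3 - 1918 = 496/3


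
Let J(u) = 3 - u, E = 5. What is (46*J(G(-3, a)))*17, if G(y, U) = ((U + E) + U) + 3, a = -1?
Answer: -2346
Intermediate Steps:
G(y, U) = 8 + 2*U (G(y, U) = ((U + 5) + U) + 3 = ((5 + U) + U) + 3 = (5 + 2*U) + 3 = 8 + 2*U)
(46*J(G(-3, a)))*17 = (46*(3 - (8 + 2*(-1))))*17 = (46*(3 - (8 - 2)))*17 = (46*(3 - 1*6))*17 = (46*(3 - 6))*17 = (46*(-3))*17 = -138*17 = -2346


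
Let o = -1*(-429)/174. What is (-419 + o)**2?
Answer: 583657281/3364 ≈ 1.7350e+5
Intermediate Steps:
o = 143/58 (o = 429*(1/174) = 143/58 ≈ 2.4655)
(-419 + o)**2 = (-419 + 143/58)**2 = (-24159/58)**2 = 583657281/3364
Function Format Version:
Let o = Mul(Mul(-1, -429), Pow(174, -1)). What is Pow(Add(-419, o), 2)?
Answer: Rational(583657281, 3364) ≈ 1.7350e+5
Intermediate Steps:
o = Rational(143, 58) (o = Mul(429, Rational(1, 174)) = Rational(143, 58) ≈ 2.4655)
Pow(Add(-419, o), 2) = Pow(Add(-419, Rational(143, 58)), 2) = Pow(Rational(-24159, 58), 2) = Rational(583657281, 3364)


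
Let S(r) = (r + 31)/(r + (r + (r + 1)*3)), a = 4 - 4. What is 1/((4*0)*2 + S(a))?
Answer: 3/31 ≈ 0.096774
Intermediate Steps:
a = 0
S(r) = (31 + r)/(3 + 5*r) (S(r) = (31 + r)/(r + (r + (1 + r)*3)) = (31 + r)/(r + (r + (3 + 3*r))) = (31 + r)/(r + (3 + 4*r)) = (31 + r)/(3 + 5*r))
1/((4*0)*2 + S(a)) = 1/((4*0)*2 + (31 + 0)/(3 + 5*0)) = 1/(0*2 + 31/(3 + 0)) = 1/(0 + 31/3) = 1/(31/3) = 3/31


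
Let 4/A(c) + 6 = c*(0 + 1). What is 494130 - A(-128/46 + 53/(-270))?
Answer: 27552219510/55759 ≈ 4.9413e+5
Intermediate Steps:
A(c) = 4/(-6 + c) (A(c) = 4/(-6 + c*(0 + 1)) = 4/(-6 + c*1) = 4/(-6 + c))
494130 - A(-128/46 + 53/(-270)) = 494130 - 4/(-6 + (-128/46 + 53/(-270))) = 494130 - 4/(-6 + (-128*1/46 + 53*(-1/270))) = 494130 - 4/(-6 + (-64/23 - 53/270)) = 494130 - 4/(-6 - 18499/6210) = 494130 - 4/(-55759/6210) = 494130 - 4*(-6210)/55759 = 494130 - 1*(-24840/55759) = 494130 + 24840/55759 = 27552219510/55759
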